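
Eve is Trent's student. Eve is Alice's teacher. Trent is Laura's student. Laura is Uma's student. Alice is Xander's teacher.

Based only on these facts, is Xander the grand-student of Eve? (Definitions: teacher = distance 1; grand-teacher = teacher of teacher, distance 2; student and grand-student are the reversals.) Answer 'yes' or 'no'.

Answer: yes

Derivation:
Reconstructing the teacher chain from the given facts:
  Uma -> Laura -> Trent -> Eve -> Alice -> Xander
(each arrow means 'teacher of the next')
Positions in the chain (0 = top):
  position of Uma: 0
  position of Laura: 1
  position of Trent: 2
  position of Eve: 3
  position of Alice: 4
  position of Xander: 5

Xander is at position 5, Eve is at position 3; signed distance (j - i) = -2.
'grand-student' requires j - i = -2. Actual distance is -2, so the relation HOLDS.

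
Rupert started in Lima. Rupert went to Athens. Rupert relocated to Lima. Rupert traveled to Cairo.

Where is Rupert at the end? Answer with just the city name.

Tracking Rupert's location:
Start: Rupert is in Lima.
After move 1: Lima -> Athens. Rupert is in Athens.
After move 2: Athens -> Lima. Rupert is in Lima.
After move 3: Lima -> Cairo. Rupert is in Cairo.

Answer: Cairo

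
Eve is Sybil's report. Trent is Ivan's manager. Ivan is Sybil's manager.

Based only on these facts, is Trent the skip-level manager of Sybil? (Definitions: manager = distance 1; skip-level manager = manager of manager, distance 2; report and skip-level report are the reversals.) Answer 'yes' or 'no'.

Answer: yes

Derivation:
Reconstructing the manager chain from the given facts:
  Trent -> Ivan -> Sybil -> Eve
(each arrow means 'manager of the next')
Positions in the chain (0 = top):
  position of Trent: 0
  position of Ivan: 1
  position of Sybil: 2
  position of Eve: 3

Trent is at position 0, Sybil is at position 2; signed distance (j - i) = 2.
'skip-level manager' requires j - i = 2. Actual distance is 2, so the relation HOLDS.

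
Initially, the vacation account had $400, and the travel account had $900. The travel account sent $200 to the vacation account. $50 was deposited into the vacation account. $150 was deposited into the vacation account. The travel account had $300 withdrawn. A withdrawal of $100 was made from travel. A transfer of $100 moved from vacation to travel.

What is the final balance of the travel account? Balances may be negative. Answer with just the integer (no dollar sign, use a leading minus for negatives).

Answer: 400

Derivation:
Tracking account balances step by step:
Start: vacation=400, travel=900
Event 1 (transfer 200 travel -> vacation): travel: 900 - 200 = 700, vacation: 400 + 200 = 600. Balances: vacation=600, travel=700
Event 2 (deposit 50 to vacation): vacation: 600 + 50 = 650. Balances: vacation=650, travel=700
Event 3 (deposit 150 to vacation): vacation: 650 + 150 = 800. Balances: vacation=800, travel=700
Event 4 (withdraw 300 from travel): travel: 700 - 300 = 400. Balances: vacation=800, travel=400
Event 5 (withdraw 100 from travel): travel: 400 - 100 = 300. Balances: vacation=800, travel=300
Event 6 (transfer 100 vacation -> travel): vacation: 800 - 100 = 700, travel: 300 + 100 = 400. Balances: vacation=700, travel=400

Final balance of travel: 400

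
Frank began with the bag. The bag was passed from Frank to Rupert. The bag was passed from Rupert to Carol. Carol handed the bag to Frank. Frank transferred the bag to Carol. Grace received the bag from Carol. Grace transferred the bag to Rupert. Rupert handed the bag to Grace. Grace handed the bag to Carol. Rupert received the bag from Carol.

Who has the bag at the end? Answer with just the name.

Tracking the bag through each event:
Start: Frank has the bag.
After event 1: Rupert has the bag.
After event 2: Carol has the bag.
After event 3: Frank has the bag.
After event 4: Carol has the bag.
After event 5: Grace has the bag.
After event 6: Rupert has the bag.
After event 7: Grace has the bag.
After event 8: Carol has the bag.
After event 9: Rupert has the bag.

Answer: Rupert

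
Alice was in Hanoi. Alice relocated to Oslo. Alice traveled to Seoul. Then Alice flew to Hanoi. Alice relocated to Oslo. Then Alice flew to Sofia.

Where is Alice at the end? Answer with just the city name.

Answer: Sofia

Derivation:
Tracking Alice's location:
Start: Alice is in Hanoi.
After move 1: Hanoi -> Oslo. Alice is in Oslo.
After move 2: Oslo -> Seoul. Alice is in Seoul.
After move 3: Seoul -> Hanoi. Alice is in Hanoi.
After move 4: Hanoi -> Oslo. Alice is in Oslo.
After move 5: Oslo -> Sofia. Alice is in Sofia.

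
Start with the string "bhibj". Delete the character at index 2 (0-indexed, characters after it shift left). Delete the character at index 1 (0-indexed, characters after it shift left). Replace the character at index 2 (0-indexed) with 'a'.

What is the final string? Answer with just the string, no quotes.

Answer: bba

Derivation:
Applying each edit step by step:
Start: "bhibj"
Op 1 (delete idx 2 = 'i'): "bhibj" -> "bhbj"
Op 2 (delete idx 1 = 'h'): "bhbj" -> "bbj"
Op 3 (replace idx 2: 'j' -> 'a'): "bbj" -> "bba"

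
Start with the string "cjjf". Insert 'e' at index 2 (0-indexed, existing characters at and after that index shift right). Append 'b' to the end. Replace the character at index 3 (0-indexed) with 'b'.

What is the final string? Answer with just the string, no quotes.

Applying each edit step by step:
Start: "cjjf"
Op 1 (insert 'e' at idx 2): "cjjf" -> "cjejf"
Op 2 (append 'b'): "cjejf" -> "cjejfb"
Op 3 (replace idx 3: 'j' -> 'b'): "cjejfb" -> "cjebfb"

Answer: cjebfb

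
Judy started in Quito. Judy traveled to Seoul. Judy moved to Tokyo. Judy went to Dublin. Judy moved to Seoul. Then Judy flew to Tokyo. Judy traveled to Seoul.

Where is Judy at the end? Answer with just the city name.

Tracking Judy's location:
Start: Judy is in Quito.
After move 1: Quito -> Seoul. Judy is in Seoul.
After move 2: Seoul -> Tokyo. Judy is in Tokyo.
After move 3: Tokyo -> Dublin. Judy is in Dublin.
After move 4: Dublin -> Seoul. Judy is in Seoul.
After move 5: Seoul -> Tokyo. Judy is in Tokyo.
After move 6: Tokyo -> Seoul. Judy is in Seoul.

Answer: Seoul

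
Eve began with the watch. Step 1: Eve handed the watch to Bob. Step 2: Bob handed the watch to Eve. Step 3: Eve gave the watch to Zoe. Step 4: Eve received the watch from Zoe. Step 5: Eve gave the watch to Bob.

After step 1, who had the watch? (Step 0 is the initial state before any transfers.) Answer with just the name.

Answer: Bob

Derivation:
Tracking the watch holder through step 1:
After step 0 (start): Eve
After step 1: Bob

At step 1, the holder is Bob.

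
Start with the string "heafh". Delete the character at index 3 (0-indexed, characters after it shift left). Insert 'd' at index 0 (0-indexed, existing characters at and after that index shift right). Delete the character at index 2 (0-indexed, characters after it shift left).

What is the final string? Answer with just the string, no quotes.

Answer: dhah

Derivation:
Applying each edit step by step:
Start: "heafh"
Op 1 (delete idx 3 = 'f'): "heafh" -> "heah"
Op 2 (insert 'd' at idx 0): "heah" -> "dheah"
Op 3 (delete idx 2 = 'e'): "dheah" -> "dhah"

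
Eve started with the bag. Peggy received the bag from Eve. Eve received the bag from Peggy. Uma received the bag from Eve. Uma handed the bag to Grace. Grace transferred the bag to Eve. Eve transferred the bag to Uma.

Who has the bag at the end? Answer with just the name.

Tracking the bag through each event:
Start: Eve has the bag.
After event 1: Peggy has the bag.
After event 2: Eve has the bag.
After event 3: Uma has the bag.
After event 4: Grace has the bag.
After event 5: Eve has the bag.
After event 6: Uma has the bag.

Answer: Uma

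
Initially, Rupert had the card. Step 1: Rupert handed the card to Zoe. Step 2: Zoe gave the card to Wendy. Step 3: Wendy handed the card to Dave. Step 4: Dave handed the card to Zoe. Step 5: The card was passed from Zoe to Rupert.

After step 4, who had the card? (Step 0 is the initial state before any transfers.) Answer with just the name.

Tracking the card holder through step 4:
After step 0 (start): Rupert
After step 1: Zoe
After step 2: Wendy
After step 3: Dave
After step 4: Zoe

At step 4, the holder is Zoe.

Answer: Zoe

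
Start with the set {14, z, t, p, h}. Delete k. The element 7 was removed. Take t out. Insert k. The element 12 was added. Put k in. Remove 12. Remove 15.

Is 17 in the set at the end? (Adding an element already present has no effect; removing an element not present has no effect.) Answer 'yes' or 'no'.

Answer: no

Derivation:
Tracking the set through each operation:
Start: {14, h, p, t, z}
Event 1 (remove k): not present, no change. Set: {14, h, p, t, z}
Event 2 (remove 7): not present, no change. Set: {14, h, p, t, z}
Event 3 (remove t): removed. Set: {14, h, p, z}
Event 4 (add k): added. Set: {14, h, k, p, z}
Event 5 (add 12): added. Set: {12, 14, h, k, p, z}
Event 6 (add k): already present, no change. Set: {12, 14, h, k, p, z}
Event 7 (remove 12): removed. Set: {14, h, k, p, z}
Event 8 (remove 15): not present, no change. Set: {14, h, k, p, z}

Final set: {14, h, k, p, z} (size 5)
17 is NOT in the final set.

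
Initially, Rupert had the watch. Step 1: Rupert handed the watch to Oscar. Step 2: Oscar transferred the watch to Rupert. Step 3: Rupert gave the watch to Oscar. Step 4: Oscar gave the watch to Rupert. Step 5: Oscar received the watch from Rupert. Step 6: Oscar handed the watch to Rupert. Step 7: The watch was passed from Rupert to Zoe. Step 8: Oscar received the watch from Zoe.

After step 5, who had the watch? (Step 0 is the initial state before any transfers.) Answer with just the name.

Answer: Oscar

Derivation:
Tracking the watch holder through step 5:
After step 0 (start): Rupert
After step 1: Oscar
After step 2: Rupert
After step 3: Oscar
After step 4: Rupert
After step 5: Oscar

At step 5, the holder is Oscar.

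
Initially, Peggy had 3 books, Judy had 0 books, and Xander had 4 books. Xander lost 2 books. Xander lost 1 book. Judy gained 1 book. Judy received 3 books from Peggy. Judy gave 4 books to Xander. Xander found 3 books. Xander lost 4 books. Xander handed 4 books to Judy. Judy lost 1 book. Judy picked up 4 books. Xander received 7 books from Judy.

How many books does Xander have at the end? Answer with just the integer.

Tracking counts step by step:
Start: Peggy=3, Judy=0, Xander=4
Event 1 (Xander -2): Xander: 4 -> 2. State: Peggy=3, Judy=0, Xander=2
Event 2 (Xander -1): Xander: 2 -> 1. State: Peggy=3, Judy=0, Xander=1
Event 3 (Judy +1): Judy: 0 -> 1. State: Peggy=3, Judy=1, Xander=1
Event 4 (Peggy -> Judy, 3): Peggy: 3 -> 0, Judy: 1 -> 4. State: Peggy=0, Judy=4, Xander=1
Event 5 (Judy -> Xander, 4): Judy: 4 -> 0, Xander: 1 -> 5. State: Peggy=0, Judy=0, Xander=5
Event 6 (Xander +3): Xander: 5 -> 8. State: Peggy=0, Judy=0, Xander=8
Event 7 (Xander -4): Xander: 8 -> 4. State: Peggy=0, Judy=0, Xander=4
Event 8 (Xander -> Judy, 4): Xander: 4 -> 0, Judy: 0 -> 4. State: Peggy=0, Judy=4, Xander=0
Event 9 (Judy -1): Judy: 4 -> 3. State: Peggy=0, Judy=3, Xander=0
Event 10 (Judy +4): Judy: 3 -> 7. State: Peggy=0, Judy=7, Xander=0
Event 11 (Judy -> Xander, 7): Judy: 7 -> 0, Xander: 0 -> 7. State: Peggy=0, Judy=0, Xander=7

Xander's final count: 7

Answer: 7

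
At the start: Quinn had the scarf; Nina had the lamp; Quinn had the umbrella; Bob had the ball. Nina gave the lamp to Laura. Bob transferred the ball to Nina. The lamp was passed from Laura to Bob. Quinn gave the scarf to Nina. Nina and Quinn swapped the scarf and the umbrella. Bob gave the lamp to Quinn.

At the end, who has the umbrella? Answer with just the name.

Answer: Nina

Derivation:
Tracking all object holders:
Start: scarf:Quinn, lamp:Nina, umbrella:Quinn, ball:Bob
Event 1 (give lamp: Nina -> Laura). State: scarf:Quinn, lamp:Laura, umbrella:Quinn, ball:Bob
Event 2 (give ball: Bob -> Nina). State: scarf:Quinn, lamp:Laura, umbrella:Quinn, ball:Nina
Event 3 (give lamp: Laura -> Bob). State: scarf:Quinn, lamp:Bob, umbrella:Quinn, ball:Nina
Event 4 (give scarf: Quinn -> Nina). State: scarf:Nina, lamp:Bob, umbrella:Quinn, ball:Nina
Event 5 (swap scarf<->umbrella: now scarf:Quinn, umbrella:Nina). State: scarf:Quinn, lamp:Bob, umbrella:Nina, ball:Nina
Event 6 (give lamp: Bob -> Quinn). State: scarf:Quinn, lamp:Quinn, umbrella:Nina, ball:Nina

Final state: scarf:Quinn, lamp:Quinn, umbrella:Nina, ball:Nina
The umbrella is held by Nina.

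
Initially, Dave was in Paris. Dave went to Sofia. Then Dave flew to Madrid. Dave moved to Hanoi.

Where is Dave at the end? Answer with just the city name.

Tracking Dave's location:
Start: Dave is in Paris.
After move 1: Paris -> Sofia. Dave is in Sofia.
After move 2: Sofia -> Madrid. Dave is in Madrid.
After move 3: Madrid -> Hanoi. Dave is in Hanoi.

Answer: Hanoi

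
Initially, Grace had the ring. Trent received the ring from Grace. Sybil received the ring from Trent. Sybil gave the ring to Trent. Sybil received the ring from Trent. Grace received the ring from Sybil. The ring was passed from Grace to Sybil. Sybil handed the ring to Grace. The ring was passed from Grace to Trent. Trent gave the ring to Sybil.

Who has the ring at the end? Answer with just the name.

Answer: Sybil

Derivation:
Tracking the ring through each event:
Start: Grace has the ring.
After event 1: Trent has the ring.
After event 2: Sybil has the ring.
After event 3: Trent has the ring.
After event 4: Sybil has the ring.
After event 5: Grace has the ring.
After event 6: Sybil has the ring.
After event 7: Grace has the ring.
After event 8: Trent has the ring.
After event 9: Sybil has the ring.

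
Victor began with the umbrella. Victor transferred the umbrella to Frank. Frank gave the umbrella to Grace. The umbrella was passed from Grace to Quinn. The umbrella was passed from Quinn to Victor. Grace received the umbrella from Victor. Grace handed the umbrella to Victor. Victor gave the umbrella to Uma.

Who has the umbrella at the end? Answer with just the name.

Answer: Uma

Derivation:
Tracking the umbrella through each event:
Start: Victor has the umbrella.
After event 1: Frank has the umbrella.
After event 2: Grace has the umbrella.
After event 3: Quinn has the umbrella.
After event 4: Victor has the umbrella.
After event 5: Grace has the umbrella.
After event 6: Victor has the umbrella.
After event 7: Uma has the umbrella.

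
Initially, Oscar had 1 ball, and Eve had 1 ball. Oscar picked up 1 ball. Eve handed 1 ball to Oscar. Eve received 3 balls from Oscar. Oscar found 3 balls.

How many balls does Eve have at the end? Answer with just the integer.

Tracking counts step by step:
Start: Oscar=1, Eve=1
Event 1 (Oscar +1): Oscar: 1 -> 2. State: Oscar=2, Eve=1
Event 2 (Eve -> Oscar, 1): Eve: 1 -> 0, Oscar: 2 -> 3. State: Oscar=3, Eve=0
Event 3 (Oscar -> Eve, 3): Oscar: 3 -> 0, Eve: 0 -> 3. State: Oscar=0, Eve=3
Event 4 (Oscar +3): Oscar: 0 -> 3. State: Oscar=3, Eve=3

Eve's final count: 3

Answer: 3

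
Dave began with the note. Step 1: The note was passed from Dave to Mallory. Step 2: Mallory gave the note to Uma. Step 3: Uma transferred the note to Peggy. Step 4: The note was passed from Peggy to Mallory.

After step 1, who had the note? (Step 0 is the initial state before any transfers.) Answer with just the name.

Tracking the note holder through step 1:
After step 0 (start): Dave
After step 1: Mallory

At step 1, the holder is Mallory.

Answer: Mallory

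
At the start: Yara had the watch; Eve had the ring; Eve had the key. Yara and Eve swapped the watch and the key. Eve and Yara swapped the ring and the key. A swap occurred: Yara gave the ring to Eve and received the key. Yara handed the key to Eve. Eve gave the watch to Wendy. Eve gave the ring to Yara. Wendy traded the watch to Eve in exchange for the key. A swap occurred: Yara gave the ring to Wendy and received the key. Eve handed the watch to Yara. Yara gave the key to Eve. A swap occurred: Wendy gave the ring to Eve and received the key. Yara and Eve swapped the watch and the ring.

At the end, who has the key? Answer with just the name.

Tracking all object holders:
Start: watch:Yara, ring:Eve, key:Eve
Event 1 (swap watch<->key: now watch:Eve, key:Yara). State: watch:Eve, ring:Eve, key:Yara
Event 2 (swap ring<->key: now ring:Yara, key:Eve). State: watch:Eve, ring:Yara, key:Eve
Event 3 (swap ring<->key: now ring:Eve, key:Yara). State: watch:Eve, ring:Eve, key:Yara
Event 4 (give key: Yara -> Eve). State: watch:Eve, ring:Eve, key:Eve
Event 5 (give watch: Eve -> Wendy). State: watch:Wendy, ring:Eve, key:Eve
Event 6 (give ring: Eve -> Yara). State: watch:Wendy, ring:Yara, key:Eve
Event 7 (swap watch<->key: now watch:Eve, key:Wendy). State: watch:Eve, ring:Yara, key:Wendy
Event 8 (swap ring<->key: now ring:Wendy, key:Yara). State: watch:Eve, ring:Wendy, key:Yara
Event 9 (give watch: Eve -> Yara). State: watch:Yara, ring:Wendy, key:Yara
Event 10 (give key: Yara -> Eve). State: watch:Yara, ring:Wendy, key:Eve
Event 11 (swap ring<->key: now ring:Eve, key:Wendy). State: watch:Yara, ring:Eve, key:Wendy
Event 12 (swap watch<->ring: now watch:Eve, ring:Yara). State: watch:Eve, ring:Yara, key:Wendy

Final state: watch:Eve, ring:Yara, key:Wendy
The key is held by Wendy.

Answer: Wendy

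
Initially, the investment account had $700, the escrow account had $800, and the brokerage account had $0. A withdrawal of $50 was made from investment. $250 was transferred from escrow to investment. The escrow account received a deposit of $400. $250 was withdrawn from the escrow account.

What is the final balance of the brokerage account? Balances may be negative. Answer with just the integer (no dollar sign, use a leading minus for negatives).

Tracking account balances step by step:
Start: investment=700, escrow=800, brokerage=0
Event 1 (withdraw 50 from investment): investment: 700 - 50 = 650. Balances: investment=650, escrow=800, brokerage=0
Event 2 (transfer 250 escrow -> investment): escrow: 800 - 250 = 550, investment: 650 + 250 = 900. Balances: investment=900, escrow=550, brokerage=0
Event 3 (deposit 400 to escrow): escrow: 550 + 400 = 950. Balances: investment=900, escrow=950, brokerage=0
Event 4 (withdraw 250 from escrow): escrow: 950 - 250 = 700. Balances: investment=900, escrow=700, brokerage=0

Final balance of brokerage: 0

Answer: 0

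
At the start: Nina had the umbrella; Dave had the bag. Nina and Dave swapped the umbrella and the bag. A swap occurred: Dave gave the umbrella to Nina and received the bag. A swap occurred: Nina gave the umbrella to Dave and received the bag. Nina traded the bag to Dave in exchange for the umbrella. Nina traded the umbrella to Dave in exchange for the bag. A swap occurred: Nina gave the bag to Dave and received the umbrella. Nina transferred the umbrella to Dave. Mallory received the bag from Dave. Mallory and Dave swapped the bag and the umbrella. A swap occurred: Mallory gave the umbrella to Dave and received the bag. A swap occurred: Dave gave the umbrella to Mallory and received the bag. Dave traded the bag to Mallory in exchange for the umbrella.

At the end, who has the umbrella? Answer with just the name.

Answer: Dave

Derivation:
Tracking all object holders:
Start: umbrella:Nina, bag:Dave
Event 1 (swap umbrella<->bag: now umbrella:Dave, bag:Nina). State: umbrella:Dave, bag:Nina
Event 2 (swap umbrella<->bag: now umbrella:Nina, bag:Dave). State: umbrella:Nina, bag:Dave
Event 3 (swap umbrella<->bag: now umbrella:Dave, bag:Nina). State: umbrella:Dave, bag:Nina
Event 4 (swap bag<->umbrella: now bag:Dave, umbrella:Nina). State: umbrella:Nina, bag:Dave
Event 5 (swap umbrella<->bag: now umbrella:Dave, bag:Nina). State: umbrella:Dave, bag:Nina
Event 6 (swap bag<->umbrella: now bag:Dave, umbrella:Nina). State: umbrella:Nina, bag:Dave
Event 7 (give umbrella: Nina -> Dave). State: umbrella:Dave, bag:Dave
Event 8 (give bag: Dave -> Mallory). State: umbrella:Dave, bag:Mallory
Event 9 (swap bag<->umbrella: now bag:Dave, umbrella:Mallory). State: umbrella:Mallory, bag:Dave
Event 10 (swap umbrella<->bag: now umbrella:Dave, bag:Mallory). State: umbrella:Dave, bag:Mallory
Event 11 (swap umbrella<->bag: now umbrella:Mallory, bag:Dave). State: umbrella:Mallory, bag:Dave
Event 12 (swap bag<->umbrella: now bag:Mallory, umbrella:Dave). State: umbrella:Dave, bag:Mallory

Final state: umbrella:Dave, bag:Mallory
The umbrella is held by Dave.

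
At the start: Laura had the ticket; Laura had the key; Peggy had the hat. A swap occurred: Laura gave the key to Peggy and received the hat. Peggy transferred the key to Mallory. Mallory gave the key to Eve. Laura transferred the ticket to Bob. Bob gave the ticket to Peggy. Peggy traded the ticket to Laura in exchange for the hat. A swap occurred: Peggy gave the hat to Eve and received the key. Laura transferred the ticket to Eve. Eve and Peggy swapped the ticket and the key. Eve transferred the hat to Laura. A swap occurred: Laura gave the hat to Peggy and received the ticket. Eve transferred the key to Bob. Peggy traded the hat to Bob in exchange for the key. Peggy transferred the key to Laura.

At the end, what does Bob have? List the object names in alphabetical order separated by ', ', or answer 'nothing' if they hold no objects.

Answer: hat

Derivation:
Tracking all object holders:
Start: ticket:Laura, key:Laura, hat:Peggy
Event 1 (swap key<->hat: now key:Peggy, hat:Laura). State: ticket:Laura, key:Peggy, hat:Laura
Event 2 (give key: Peggy -> Mallory). State: ticket:Laura, key:Mallory, hat:Laura
Event 3 (give key: Mallory -> Eve). State: ticket:Laura, key:Eve, hat:Laura
Event 4 (give ticket: Laura -> Bob). State: ticket:Bob, key:Eve, hat:Laura
Event 5 (give ticket: Bob -> Peggy). State: ticket:Peggy, key:Eve, hat:Laura
Event 6 (swap ticket<->hat: now ticket:Laura, hat:Peggy). State: ticket:Laura, key:Eve, hat:Peggy
Event 7 (swap hat<->key: now hat:Eve, key:Peggy). State: ticket:Laura, key:Peggy, hat:Eve
Event 8 (give ticket: Laura -> Eve). State: ticket:Eve, key:Peggy, hat:Eve
Event 9 (swap ticket<->key: now ticket:Peggy, key:Eve). State: ticket:Peggy, key:Eve, hat:Eve
Event 10 (give hat: Eve -> Laura). State: ticket:Peggy, key:Eve, hat:Laura
Event 11 (swap hat<->ticket: now hat:Peggy, ticket:Laura). State: ticket:Laura, key:Eve, hat:Peggy
Event 12 (give key: Eve -> Bob). State: ticket:Laura, key:Bob, hat:Peggy
Event 13 (swap hat<->key: now hat:Bob, key:Peggy). State: ticket:Laura, key:Peggy, hat:Bob
Event 14 (give key: Peggy -> Laura). State: ticket:Laura, key:Laura, hat:Bob

Final state: ticket:Laura, key:Laura, hat:Bob
Bob holds: hat.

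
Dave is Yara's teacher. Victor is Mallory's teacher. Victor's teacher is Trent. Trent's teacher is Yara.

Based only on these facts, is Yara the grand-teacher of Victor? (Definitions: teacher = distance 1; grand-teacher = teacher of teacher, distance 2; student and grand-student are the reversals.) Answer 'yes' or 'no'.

Answer: yes

Derivation:
Reconstructing the teacher chain from the given facts:
  Dave -> Yara -> Trent -> Victor -> Mallory
(each arrow means 'teacher of the next')
Positions in the chain (0 = top):
  position of Dave: 0
  position of Yara: 1
  position of Trent: 2
  position of Victor: 3
  position of Mallory: 4

Yara is at position 1, Victor is at position 3; signed distance (j - i) = 2.
'grand-teacher' requires j - i = 2. Actual distance is 2, so the relation HOLDS.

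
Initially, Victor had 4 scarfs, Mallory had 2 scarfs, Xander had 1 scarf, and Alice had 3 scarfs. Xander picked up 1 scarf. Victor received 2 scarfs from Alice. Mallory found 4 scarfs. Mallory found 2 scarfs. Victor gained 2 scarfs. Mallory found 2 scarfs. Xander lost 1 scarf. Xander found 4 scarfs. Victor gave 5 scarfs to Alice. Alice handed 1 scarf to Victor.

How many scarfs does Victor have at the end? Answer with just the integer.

Tracking counts step by step:
Start: Victor=4, Mallory=2, Xander=1, Alice=3
Event 1 (Xander +1): Xander: 1 -> 2. State: Victor=4, Mallory=2, Xander=2, Alice=3
Event 2 (Alice -> Victor, 2): Alice: 3 -> 1, Victor: 4 -> 6. State: Victor=6, Mallory=2, Xander=2, Alice=1
Event 3 (Mallory +4): Mallory: 2 -> 6. State: Victor=6, Mallory=6, Xander=2, Alice=1
Event 4 (Mallory +2): Mallory: 6 -> 8. State: Victor=6, Mallory=8, Xander=2, Alice=1
Event 5 (Victor +2): Victor: 6 -> 8. State: Victor=8, Mallory=8, Xander=2, Alice=1
Event 6 (Mallory +2): Mallory: 8 -> 10. State: Victor=8, Mallory=10, Xander=2, Alice=1
Event 7 (Xander -1): Xander: 2 -> 1. State: Victor=8, Mallory=10, Xander=1, Alice=1
Event 8 (Xander +4): Xander: 1 -> 5. State: Victor=8, Mallory=10, Xander=5, Alice=1
Event 9 (Victor -> Alice, 5): Victor: 8 -> 3, Alice: 1 -> 6. State: Victor=3, Mallory=10, Xander=5, Alice=6
Event 10 (Alice -> Victor, 1): Alice: 6 -> 5, Victor: 3 -> 4. State: Victor=4, Mallory=10, Xander=5, Alice=5

Victor's final count: 4

Answer: 4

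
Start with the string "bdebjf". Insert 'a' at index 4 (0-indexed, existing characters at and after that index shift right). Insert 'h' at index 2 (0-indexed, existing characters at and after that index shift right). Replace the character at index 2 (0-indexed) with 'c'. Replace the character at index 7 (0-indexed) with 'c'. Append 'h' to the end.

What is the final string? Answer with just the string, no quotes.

Answer: bdcebajch

Derivation:
Applying each edit step by step:
Start: "bdebjf"
Op 1 (insert 'a' at idx 4): "bdebjf" -> "bdebajf"
Op 2 (insert 'h' at idx 2): "bdebajf" -> "bdhebajf"
Op 3 (replace idx 2: 'h' -> 'c'): "bdhebajf" -> "bdcebajf"
Op 4 (replace idx 7: 'f' -> 'c'): "bdcebajf" -> "bdcebajc"
Op 5 (append 'h'): "bdcebajc" -> "bdcebajch"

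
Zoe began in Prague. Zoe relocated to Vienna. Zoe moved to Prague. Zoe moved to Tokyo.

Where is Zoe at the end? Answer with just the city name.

Tracking Zoe's location:
Start: Zoe is in Prague.
After move 1: Prague -> Vienna. Zoe is in Vienna.
After move 2: Vienna -> Prague. Zoe is in Prague.
After move 3: Prague -> Tokyo. Zoe is in Tokyo.

Answer: Tokyo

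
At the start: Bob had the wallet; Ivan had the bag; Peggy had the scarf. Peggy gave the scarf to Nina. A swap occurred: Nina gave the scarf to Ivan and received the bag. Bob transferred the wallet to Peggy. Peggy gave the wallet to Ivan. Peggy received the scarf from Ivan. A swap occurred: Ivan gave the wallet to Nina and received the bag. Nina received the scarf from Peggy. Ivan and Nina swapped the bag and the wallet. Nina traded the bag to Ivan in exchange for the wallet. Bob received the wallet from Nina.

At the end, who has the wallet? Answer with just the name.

Tracking all object holders:
Start: wallet:Bob, bag:Ivan, scarf:Peggy
Event 1 (give scarf: Peggy -> Nina). State: wallet:Bob, bag:Ivan, scarf:Nina
Event 2 (swap scarf<->bag: now scarf:Ivan, bag:Nina). State: wallet:Bob, bag:Nina, scarf:Ivan
Event 3 (give wallet: Bob -> Peggy). State: wallet:Peggy, bag:Nina, scarf:Ivan
Event 4 (give wallet: Peggy -> Ivan). State: wallet:Ivan, bag:Nina, scarf:Ivan
Event 5 (give scarf: Ivan -> Peggy). State: wallet:Ivan, bag:Nina, scarf:Peggy
Event 6 (swap wallet<->bag: now wallet:Nina, bag:Ivan). State: wallet:Nina, bag:Ivan, scarf:Peggy
Event 7 (give scarf: Peggy -> Nina). State: wallet:Nina, bag:Ivan, scarf:Nina
Event 8 (swap bag<->wallet: now bag:Nina, wallet:Ivan). State: wallet:Ivan, bag:Nina, scarf:Nina
Event 9 (swap bag<->wallet: now bag:Ivan, wallet:Nina). State: wallet:Nina, bag:Ivan, scarf:Nina
Event 10 (give wallet: Nina -> Bob). State: wallet:Bob, bag:Ivan, scarf:Nina

Final state: wallet:Bob, bag:Ivan, scarf:Nina
The wallet is held by Bob.

Answer: Bob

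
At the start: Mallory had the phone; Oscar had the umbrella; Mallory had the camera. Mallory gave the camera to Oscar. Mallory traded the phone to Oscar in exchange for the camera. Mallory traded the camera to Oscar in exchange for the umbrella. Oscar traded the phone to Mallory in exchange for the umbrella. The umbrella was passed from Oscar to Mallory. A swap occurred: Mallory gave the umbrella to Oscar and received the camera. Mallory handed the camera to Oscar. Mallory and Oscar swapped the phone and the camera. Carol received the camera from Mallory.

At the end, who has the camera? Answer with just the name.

Tracking all object holders:
Start: phone:Mallory, umbrella:Oscar, camera:Mallory
Event 1 (give camera: Mallory -> Oscar). State: phone:Mallory, umbrella:Oscar, camera:Oscar
Event 2 (swap phone<->camera: now phone:Oscar, camera:Mallory). State: phone:Oscar, umbrella:Oscar, camera:Mallory
Event 3 (swap camera<->umbrella: now camera:Oscar, umbrella:Mallory). State: phone:Oscar, umbrella:Mallory, camera:Oscar
Event 4 (swap phone<->umbrella: now phone:Mallory, umbrella:Oscar). State: phone:Mallory, umbrella:Oscar, camera:Oscar
Event 5 (give umbrella: Oscar -> Mallory). State: phone:Mallory, umbrella:Mallory, camera:Oscar
Event 6 (swap umbrella<->camera: now umbrella:Oscar, camera:Mallory). State: phone:Mallory, umbrella:Oscar, camera:Mallory
Event 7 (give camera: Mallory -> Oscar). State: phone:Mallory, umbrella:Oscar, camera:Oscar
Event 8 (swap phone<->camera: now phone:Oscar, camera:Mallory). State: phone:Oscar, umbrella:Oscar, camera:Mallory
Event 9 (give camera: Mallory -> Carol). State: phone:Oscar, umbrella:Oscar, camera:Carol

Final state: phone:Oscar, umbrella:Oscar, camera:Carol
The camera is held by Carol.

Answer: Carol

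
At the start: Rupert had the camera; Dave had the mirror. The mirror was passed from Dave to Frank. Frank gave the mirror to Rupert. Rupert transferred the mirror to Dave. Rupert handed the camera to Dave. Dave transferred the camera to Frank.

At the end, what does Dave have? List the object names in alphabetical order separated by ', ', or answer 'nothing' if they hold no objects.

Tracking all object holders:
Start: camera:Rupert, mirror:Dave
Event 1 (give mirror: Dave -> Frank). State: camera:Rupert, mirror:Frank
Event 2 (give mirror: Frank -> Rupert). State: camera:Rupert, mirror:Rupert
Event 3 (give mirror: Rupert -> Dave). State: camera:Rupert, mirror:Dave
Event 4 (give camera: Rupert -> Dave). State: camera:Dave, mirror:Dave
Event 5 (give camera: Dave -> Frank). State: camera:Frank, mirror:Dave

Final state: camera:Frank, mirror:Dave
Dave holds: mirror.

Answer: mirror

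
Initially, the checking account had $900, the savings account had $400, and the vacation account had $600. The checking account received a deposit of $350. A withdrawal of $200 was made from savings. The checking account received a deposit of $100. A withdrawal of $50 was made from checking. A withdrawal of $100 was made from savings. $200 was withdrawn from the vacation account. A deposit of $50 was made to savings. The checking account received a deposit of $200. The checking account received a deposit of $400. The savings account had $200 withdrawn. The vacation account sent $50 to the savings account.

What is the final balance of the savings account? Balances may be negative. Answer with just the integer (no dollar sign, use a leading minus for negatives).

Tracking account balances step by step:
Start: checking=900, savings=400, vacation=600
Event 1 (deposit 350 to checking): checking: 900 + 350 = 1250. Balances: checking=1250, savings=400, vacation=600
Event 2 (withdraw 200 from savings): savings: 400 - 200 = 200. Balances: checking=1250, savings=200, vacation=600
Event 3 (deposit 100 to checking): checking: 1250 + 100 = 1350. Balances: checking=1350, savings=200, vacation=600
Event 4 (withdraw 50 from checking): checking: 1350 - 50 = 1300. Balances: checking=1300, savings=200, vacation=600
Event 5 (withdraw 100 from savings): savings: 200 - 100 = 100. Balances: checking=1300, savings=100, vacation=600
Event 6 (withdraw 200 from vacation): vacation: 600 - 200 = 400. Balances: checking=1300, savings=100, vacation=400
Event 7 (deposit 50 to savings): savings: 100 + 50 = 150. Balances: checking=1300, savings=150, vacation=400
Event 8 (deposit 200 to checking): checking: 1300 + 200 = 1500. Balances: checking=1500, savings=150, vacation=400
Event 9 (deposit 400 to checking): checking: 1500 + 400 = 1900. Balances: checking=1900, savings=150, vacation=400
Event 10 (withdraw 200 from savings): savings: 150 - 200 = -50. Balances: checking=1900, savings=-50, vacation=400
Event 11 (transfer 50 vacation -> savings): vacation: 400 - 50 = 350, savings: -50 + 50 = 0. Balances: checking=1900, savings=0, vacation=350

Final balance of savings: 0

Answer: 0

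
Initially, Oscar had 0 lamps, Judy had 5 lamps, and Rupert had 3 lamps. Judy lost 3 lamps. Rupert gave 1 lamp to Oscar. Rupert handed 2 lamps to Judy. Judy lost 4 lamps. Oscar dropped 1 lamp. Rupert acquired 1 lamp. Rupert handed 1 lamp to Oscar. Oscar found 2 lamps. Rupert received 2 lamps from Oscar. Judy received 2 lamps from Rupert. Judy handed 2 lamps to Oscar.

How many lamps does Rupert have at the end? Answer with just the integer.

Answer: 0

Derivation:
Tracking counts step by step:
Start: Oscar=0, Judy=5, Rupert=3
Event 1 (Judy -3): Judy: 5 -> 2. State: Oscar=0, Judy=2, Rupert=3
Event 2 (Rupert -> Oscar, 1): Rupert: 3 -> 2, Oscar: 0 -> 1. State: Oscar=1, Judy=2, Rupert=2
Event 3 (Rupert -> Judy, 2): Rupert: 2 -> 0, Judy: 2 -> 4. State: Oscar=1, Judy=4, Rupert=0
Event 4 (Judy -4): Judy: 4 -> 0. State: Oscar=1, Judy=0, Rupert=0
Event 5 (Oscar -1): Oscar: 1 -> 0. State: Oscar=0, Judy=0, Rupert=0
Event 6 (Rupert +1): Rupert: 0 -> 1. State: Oscar=0, Judy=0, Rupert=1
Event 7 (Rupert -> Oscar, 1): Rupert: 1 -> 0, Oscar: 0 -> 1. State: Oscar=1, Judy=0, Rupert=0
Event 8 (Oscar +2): Oscar: 1 -> 3. State: Oscar=3, Judy=0, Rupert=0
Event 9 (Oscar -> Rupert, 2): Oscar: 3 -> 1, Rupert: 0 -> 2. State: Oscar=1, Judy=0, Rupert=2
Event 10 (Rupert -> Judy, 2): Rupert: 2 -> 0, Judy: 0 -> 2. State: Oscar=1, Judy=2, Rupert=0
Event 11 (Judy -> Oscar, 2): Judy: 2 -> 0, Oscar: 1 -> 3. State: Oscar=3, Judy=0, Rupert=0

Rupert's final count: 0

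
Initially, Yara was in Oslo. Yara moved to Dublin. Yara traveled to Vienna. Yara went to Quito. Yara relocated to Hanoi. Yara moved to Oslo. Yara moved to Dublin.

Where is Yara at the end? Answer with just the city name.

Tracking Yara's location:
Start: Yara is in Oslo.
After move 1: Oslo -> Dublin. Yara is in Dublin.
After move 2: Dublin -> Vienna. Yara is in Vienna.
After move 3: Vienna -> Quito. Yara is in Quito.
After move 4: Quito -> Hanoi. Yara is in Hanoi.
After move 5: Hanoi -> Oslo. Yara is in Oslo.
After move 6: Oslo -> Dublin. Yara is in Dublin.

Answer: Dublin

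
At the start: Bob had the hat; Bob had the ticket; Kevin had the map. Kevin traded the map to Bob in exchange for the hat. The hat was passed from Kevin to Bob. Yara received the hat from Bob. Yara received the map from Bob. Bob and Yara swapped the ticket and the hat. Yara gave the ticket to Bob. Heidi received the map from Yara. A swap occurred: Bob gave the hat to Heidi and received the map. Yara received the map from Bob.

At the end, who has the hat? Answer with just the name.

Tracking all object holders:
Start: hat:Bob, ticket:Bob, map:Kevin
Event 1 (swap map<->hat: now map:Bob, hat:Kevin). State: hat:Kevin, ticket:Bob, map:Bob
Event 2 (give hat: Kevin -> Bob). State: hat:Bob, ticket:Bob, map:Bob
Event 3 (give hat: Bob -> Yara). State: hat:Yara, ticket:Bob, map:Bob
Event 4 (give map: Bob -> Yara). State: hat:Yara, ticket:Bob, map:Yara
Event 5 (swap ticket<->hat: now ticket:Yara, hat:Bob). State: hat:Bob, ticket:Yara, map:Yara
Event 6 (give ticket: Yara -> Bob). State: hat:Bob, ticket:Bob, map:Yara
Event 7 (give map: Yara -> Heidi). State: hat:Bob, ticket:Bob, map:Heidi
Event 8 (swap hat<->map: now hat:Heidi, map:Bob). State: hat:Heidi, ticket:Bob, map:Bob
Event 9 (give map: Bob -> Yara). State: hat:Heidi, ticket:Bob, map:Yara

Final state: hat:Heidi, ticket:Bob, map:Yara
The hat is held by Heidi.

Answer: Heidi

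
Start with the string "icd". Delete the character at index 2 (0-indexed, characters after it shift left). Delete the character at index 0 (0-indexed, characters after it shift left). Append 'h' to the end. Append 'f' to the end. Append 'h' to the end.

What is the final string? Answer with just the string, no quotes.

Applying each edit step by step:
Start: "icd"
Op 1 (delete idx 2 = 'd'): "icd" -> "ic"
Op 2 (delete idx 0 = 'i'): "ic" -> "c"
Op 3 (append 'h'): "c" -> "ch"
Op 4 (append 'f'): "ch" -> "chf"
Op 5 (append 'h'): "chf" -> "chfh"

Answer: chfh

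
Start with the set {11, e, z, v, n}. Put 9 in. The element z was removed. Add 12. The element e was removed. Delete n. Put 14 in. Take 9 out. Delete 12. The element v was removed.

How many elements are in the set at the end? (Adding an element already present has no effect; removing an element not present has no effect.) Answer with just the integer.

Answer: 2

Derivation:
Tracking the set through each operation:
Start: {11, e, n, v, z}
Event 1 (add 9): added. Set: {11, 9, e, n, v, z}
Event 2 (remove z): removed. Set: {11, 9, e, n, v}
Event 3 (add 12): added. Set: {11, 12, 9, e, n, v}
Event 4 (remove e): removed. Set: {11, 12, 9, n, v}
Event 5 (remove n): removed. Set: {11, 12, 9, v}
Event 6 (add 14): added. Set: {11, 12, 14, 9, v}
Event 7 (remove 9): removed. Set: {11, 12, 14, v}
Event 8 (remove 12): removed. Set: {11, 14, v}
Event 9 (remove v): removed. Set: {11, 14}

Final set: {11, 14} (size 2)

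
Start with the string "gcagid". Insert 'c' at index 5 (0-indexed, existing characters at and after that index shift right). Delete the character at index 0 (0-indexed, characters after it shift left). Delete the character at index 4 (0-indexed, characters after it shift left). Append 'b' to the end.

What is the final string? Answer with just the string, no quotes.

Answer: cagidb

Derivation:
Applying each edit step by step:
Start: "gcagid"
Op 1 (insert 'c' at idx 5): "gcagid" -> "gcagicd"
Op 2 (delete idx 0 = 'g'): "gcagicd" -> "cagicd"
Op 3 (delete idx 4 = 'c'): "cagicd" -> "cagid"
Op 4 (append 'b'): "cagid" -> "cagidb"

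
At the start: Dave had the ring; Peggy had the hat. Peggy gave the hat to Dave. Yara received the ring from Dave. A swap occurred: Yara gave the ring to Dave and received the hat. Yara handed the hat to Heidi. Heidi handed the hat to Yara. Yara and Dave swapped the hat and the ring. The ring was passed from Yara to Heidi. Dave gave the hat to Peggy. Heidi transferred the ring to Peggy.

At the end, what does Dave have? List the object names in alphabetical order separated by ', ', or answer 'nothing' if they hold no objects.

Tracking all object holders:
Start: ring:Dave, hat:Peggy
Event 1 (give hat: Peggy -> Dave). State: ring:Dave, hat:Dave
Event 2 (give ring: Dave -> Yara). State: ring:Yara, hat:Dave
Event 3 (swap ring<->hat: now ring:Dave, hat:Yara). State: ring:Dave, hat:Yara
Event 4 (give hat: Yara -> Heidi). State: ring:Dave, hat:Heidi
Event 5 (give hat: Heidi -> Yara). State: ring:Dave, hat:Yara
Event 6 (swap hat<->ring: now hat:Dave, ring:Yara). State: ring:Yara, hat:Dave
Event 7 (give ring: Yara -> Heidi). State: ring:Heidi, hat:Dave
Event 8 (give hat: Dave -> Peggy). State: ring:Heidi, hat:Peggy
Event 9 (give ring: Heidi -> Peggy). State: ring:Peggy, hat:Peggy

Final state: ring:Peggy, hat:Peggy
Dave holds: (nothing).

Answer: nothing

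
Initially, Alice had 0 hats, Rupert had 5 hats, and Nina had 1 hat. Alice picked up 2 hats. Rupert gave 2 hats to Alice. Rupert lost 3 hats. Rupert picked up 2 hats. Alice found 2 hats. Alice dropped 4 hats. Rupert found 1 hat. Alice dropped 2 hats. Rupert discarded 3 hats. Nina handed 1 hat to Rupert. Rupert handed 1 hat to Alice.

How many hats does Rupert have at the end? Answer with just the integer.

Tracking counts step by step:
Start: Alice=0, Rupert=5, Nina=1
Event 1 (Alice +2): Alice: 0 -> 2. State: Alice=2, Rupert=5, Nina=1
Event 2 (Rupert -> Alice, 2): Rupert: 5 -> 3, Alice: 2 -> 4. State: Alice=4, Rupert=3, Nina=1
Event 3 (Rupert -3): Rupert: 3 -> 0. State: Alice=4, Rupert=0, Nina=1
Event 4 (Rupert +2): Rupert: 0 -> 2. State: Alice=4, Rupert=2, Nina=1
Event 5 (Alice +2): Alice: 4 -> 6. State: Alice=6, Rupert=2, Nina=1
Event 6 (Alice -4): Alice: 6 -> 2. State: Alice=2, Rupert=2, Nina=1
Event 7 (Rupert +1): Rupert: 2 -> 3. State: Alice=2, Rupert=3, Nina=1
Event 8 (Alice -2): Alice: 2 -> 0. State: Alice=0, Rupert=3, Nina=1
Event 9 (Rupert -3): Rupert: 3 -> 0. State: Alice=0, Rupert=0, Nina=1
Event 10 (Nina -> Rupert, 1): Nina: 1 -> 0, Rupert: 0 -> 1. State: Alice=0, Rupert=1, Nina=0
Event 11 (Rupert -> Alice, 1): Rupert: 1 -> 0, Alice: 0 -> 1. State: Alice=1, Rupert=0, Nina=0

Rupert's final count: 0

Answer: 0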